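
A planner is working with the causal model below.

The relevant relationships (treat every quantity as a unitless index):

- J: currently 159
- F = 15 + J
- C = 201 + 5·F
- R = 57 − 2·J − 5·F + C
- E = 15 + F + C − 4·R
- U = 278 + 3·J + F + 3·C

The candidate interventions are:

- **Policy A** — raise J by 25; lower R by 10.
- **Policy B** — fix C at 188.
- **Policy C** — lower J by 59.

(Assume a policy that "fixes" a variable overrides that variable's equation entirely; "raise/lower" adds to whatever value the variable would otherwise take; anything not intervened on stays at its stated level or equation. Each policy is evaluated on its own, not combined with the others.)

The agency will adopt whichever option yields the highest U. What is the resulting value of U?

Policy A (J + 25, R − 10):
  J = 159 + 25 = 184
  F = 15 + 184 = 199
  C = 201 + 5·199 = 1196
  U = 278 + 3·184 + 199 + 3·1196 = 4617
Policy B (C := 188):
  J = 159
  F = 15 + 159 = 174
  C = 188
  U = 278 + 3·159 + 174 + 3·188 = 1493
Policy C (J − 59):
  J = 159 − 59 = 100
  F = 15 + 100 = 115
  C = 201 + 5·115 = 776
  U = 278 + 3·100 + 115 + 3·776 = 3021
Comparing — Policy A: U=4617, Policy B: U=1493, Policy C: U=3021. Highest is 4617 (Policy A).

4617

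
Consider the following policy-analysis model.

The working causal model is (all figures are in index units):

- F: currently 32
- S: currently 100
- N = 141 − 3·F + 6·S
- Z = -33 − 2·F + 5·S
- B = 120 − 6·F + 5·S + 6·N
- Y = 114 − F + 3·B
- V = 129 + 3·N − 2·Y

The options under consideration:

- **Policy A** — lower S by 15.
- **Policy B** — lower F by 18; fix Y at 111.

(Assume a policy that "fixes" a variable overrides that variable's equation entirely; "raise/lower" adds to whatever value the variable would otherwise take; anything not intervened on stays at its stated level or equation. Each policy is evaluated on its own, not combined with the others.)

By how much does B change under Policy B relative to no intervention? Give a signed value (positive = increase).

Baseline:
  F = 32
  S = 100
  N = 141 − 3·32 + 6·100 = 645
  B = 120 − 6·32 + 5·100 + 6·645 = 4298
Policy B (F − 18, Y := 111):
  F = 32 − 18 = 14
  S = 100
  N = 141 − 3·14 + 6·100 = 699
  B = 120 − 6·14 + 5·100 + 6·699 = 4730
Change in B: 4730 − 4298 = 432

432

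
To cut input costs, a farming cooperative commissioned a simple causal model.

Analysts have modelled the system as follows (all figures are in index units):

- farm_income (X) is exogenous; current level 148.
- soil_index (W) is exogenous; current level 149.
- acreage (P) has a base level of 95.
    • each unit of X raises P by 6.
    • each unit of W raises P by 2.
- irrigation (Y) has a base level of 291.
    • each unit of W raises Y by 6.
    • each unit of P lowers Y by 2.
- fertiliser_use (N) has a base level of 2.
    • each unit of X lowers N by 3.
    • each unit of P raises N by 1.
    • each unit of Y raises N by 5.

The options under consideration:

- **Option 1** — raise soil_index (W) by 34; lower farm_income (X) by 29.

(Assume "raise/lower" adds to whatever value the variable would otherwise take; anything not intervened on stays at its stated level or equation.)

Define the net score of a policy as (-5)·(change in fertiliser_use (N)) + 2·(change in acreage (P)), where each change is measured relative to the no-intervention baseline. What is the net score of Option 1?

-10517

Baseline:
  X = 148
  W = 149
  P = 95 + 6·148 + 2·149 = 1281
  Y = 291 + 6·149 − 2·1281 = -1377
  N = 2 − 3·148 + 1281 + 5·(-1377) = -6046
Option 1 (W + 34, X − 29):
  X = 148 − 29 = 119
  W = 149 + 34 = 183
  P = 95 + 6·119 + 2·183 = 1175
  Y = 291 + 6·183 − 2·1175 = -961
  N = 2 − 3·119 + 1175 + 5·(-961) = -3985
ΔN = -3985 − (-6046) = 2061; ΔP = 1175 − 1281 = -106
Score = (-5)·2061 + 2·(-106) = -10517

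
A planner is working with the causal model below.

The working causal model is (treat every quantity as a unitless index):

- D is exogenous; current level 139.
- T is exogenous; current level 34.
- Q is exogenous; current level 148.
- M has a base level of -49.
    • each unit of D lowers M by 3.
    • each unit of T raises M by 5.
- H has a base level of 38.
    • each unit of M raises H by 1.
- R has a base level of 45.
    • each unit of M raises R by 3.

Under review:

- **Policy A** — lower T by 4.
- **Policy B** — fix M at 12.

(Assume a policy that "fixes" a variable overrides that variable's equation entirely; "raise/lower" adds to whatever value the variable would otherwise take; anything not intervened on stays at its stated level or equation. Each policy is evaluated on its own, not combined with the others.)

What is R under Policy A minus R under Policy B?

Policy A (T − 4):
  D = 139
  T = 34 − 4 = 30
  M = -49 − 3·139 + 5·30 = -316
  R = 45 + 3·(-316) = -903
Policy B (M := 12):
  D = 139
  T = 34
  M = 12
  R = 45 + 3·12 = 81
R: -903 − 81 = -984

-984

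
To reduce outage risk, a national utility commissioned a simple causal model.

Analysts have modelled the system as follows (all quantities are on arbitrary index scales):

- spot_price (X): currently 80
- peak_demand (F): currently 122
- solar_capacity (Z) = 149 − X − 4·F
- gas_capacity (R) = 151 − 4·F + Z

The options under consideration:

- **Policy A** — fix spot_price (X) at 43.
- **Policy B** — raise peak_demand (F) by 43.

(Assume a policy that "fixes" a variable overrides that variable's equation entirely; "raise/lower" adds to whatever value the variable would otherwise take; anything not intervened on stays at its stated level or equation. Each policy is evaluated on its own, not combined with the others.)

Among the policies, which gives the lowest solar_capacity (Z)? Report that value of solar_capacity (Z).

Policy A (X := 43):
  X = 43
  F = 122
  Z = 149 − 43 − 4·122 = -382
Policy B (F + 43):
  X = 80
  F = 122 + 43 = 165
  Z = 149 − 80 − 4·165 = -591
Comparing — Policy A: Z=-382, Policy B: Z=-591. Lowest is -591 (Policy B).

-591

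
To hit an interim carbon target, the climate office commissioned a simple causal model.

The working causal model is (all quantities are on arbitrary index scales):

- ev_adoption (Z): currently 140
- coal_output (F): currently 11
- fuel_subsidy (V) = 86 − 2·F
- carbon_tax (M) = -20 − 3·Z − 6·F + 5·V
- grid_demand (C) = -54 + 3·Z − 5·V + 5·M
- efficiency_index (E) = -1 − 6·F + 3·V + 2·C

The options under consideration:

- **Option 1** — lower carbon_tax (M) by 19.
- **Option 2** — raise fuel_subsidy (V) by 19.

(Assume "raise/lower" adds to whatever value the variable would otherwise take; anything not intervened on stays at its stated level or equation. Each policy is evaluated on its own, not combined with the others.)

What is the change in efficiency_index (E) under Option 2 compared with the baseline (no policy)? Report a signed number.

Baseline:
  Z = 140
  F = 11
  V = 86 − 2·11 = 64
  M = -20 − 3·140 − 6·11 + 5·64 = -186
  C = -54 + 3·140 − 5·64 + 5·(-186) = -884
  E = -1 − 6·11 + 3·64 + 2·(-884) = -1643
Option 2 (V + 19):
  Z = 140
  F = 11
  V = 86 − 2·11 (+19 from intervention) = 83
  M = -20 − 3·140 − 6·11 + 5·83 = -91
  C = -54 + 3·140 − 5·83 + 5·(-91) = -504
  E = -1 − 6·11 + 3·83 + 2·(-504) = -826
Change in E: -826 − (-1643) = 817

817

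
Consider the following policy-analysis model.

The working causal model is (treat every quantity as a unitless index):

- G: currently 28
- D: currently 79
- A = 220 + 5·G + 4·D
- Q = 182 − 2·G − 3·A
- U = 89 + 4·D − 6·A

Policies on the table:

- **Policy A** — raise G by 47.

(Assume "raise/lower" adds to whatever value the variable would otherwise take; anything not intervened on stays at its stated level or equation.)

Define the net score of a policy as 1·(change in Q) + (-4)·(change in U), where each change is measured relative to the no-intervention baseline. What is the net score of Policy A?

Baseline:
  G = 28
  D = 79
  A = 220 + 5·28 + 4·79 = 676
  Q = 182 − 2·28 − 3·676 = -1902
  U = 89 + 4·79 − 6·676 = -3651
Policy A (G + 47):
  G = 28 + 47 = 75
  D = 79
  A = 220 + 5·75 + 4·79 = 911
  Q = 182 − 2·75 − 3·911 = -2701
  U = 89 + 4·79 − 6·911 = -5061
ΔQ = -2701 − (-1902) = -799; ΔU = -5061 − (-3651) = -1410
Score = 1·(-799) + (-4)·(-1410) = 4841

4841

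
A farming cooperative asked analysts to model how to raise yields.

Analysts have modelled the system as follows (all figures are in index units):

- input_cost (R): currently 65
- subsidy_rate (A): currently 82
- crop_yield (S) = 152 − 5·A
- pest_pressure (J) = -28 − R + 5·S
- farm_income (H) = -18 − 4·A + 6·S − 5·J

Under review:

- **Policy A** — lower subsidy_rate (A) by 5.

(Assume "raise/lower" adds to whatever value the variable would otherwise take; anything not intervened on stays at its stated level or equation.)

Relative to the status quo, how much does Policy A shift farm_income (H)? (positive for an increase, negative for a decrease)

Baseline:
  R = 65
  A = 82
  S = 152 − 5·82 = -258
  J = -28 − 65 + 5·(-258) = -1383
  H = -18 − 4·82 + 6·(-258) − 5·(-1383) = 5021
Policy A (A − 5):
  R = 65
  A = 82 − 5 = 77
  S = 152 − 5·77 = -233
  J = -28 − 65 + 5·(-233) = -1258
  H = -18 − 4·77 + 6·(-233) − 5·(-1258) = 4566
Change in H: 4566 − 5021 = -455

-455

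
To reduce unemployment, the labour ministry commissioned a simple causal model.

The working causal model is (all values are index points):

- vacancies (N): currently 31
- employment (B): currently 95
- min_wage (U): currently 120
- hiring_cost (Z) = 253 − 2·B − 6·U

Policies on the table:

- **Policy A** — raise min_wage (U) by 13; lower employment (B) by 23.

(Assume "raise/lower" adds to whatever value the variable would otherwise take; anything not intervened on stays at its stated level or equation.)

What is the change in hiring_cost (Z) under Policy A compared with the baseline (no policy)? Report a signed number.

Baseline:
  B = 95
  U = 120
  Z = 253 − 2·95 − 6·120 = -657
Policy A (U + 13, B − 23):
  B = 95 − 23 = 72
  U = 120 + 13 = 133
  Z = 253 − 2·72 − 6·133 = -689
Change in Z: -689 − (-657) = -32

-32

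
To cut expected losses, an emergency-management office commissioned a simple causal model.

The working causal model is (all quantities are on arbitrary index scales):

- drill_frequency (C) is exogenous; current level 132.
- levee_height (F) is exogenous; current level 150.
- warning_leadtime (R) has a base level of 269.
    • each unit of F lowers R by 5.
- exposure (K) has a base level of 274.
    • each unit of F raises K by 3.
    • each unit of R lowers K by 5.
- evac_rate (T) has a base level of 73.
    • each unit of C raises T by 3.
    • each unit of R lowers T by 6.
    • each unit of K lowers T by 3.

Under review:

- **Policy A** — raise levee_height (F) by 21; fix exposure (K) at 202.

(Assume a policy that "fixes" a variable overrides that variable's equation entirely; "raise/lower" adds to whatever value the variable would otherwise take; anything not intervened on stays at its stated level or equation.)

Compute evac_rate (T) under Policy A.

Policy A (F + 21, K := 202):
  C = 132
  F = 150 + 21 = 171
  R = 269 − 5·171 = -586
  K = 202
  T = 73 + 3·132 − 6·(-586) − 3·202 = 3379

3379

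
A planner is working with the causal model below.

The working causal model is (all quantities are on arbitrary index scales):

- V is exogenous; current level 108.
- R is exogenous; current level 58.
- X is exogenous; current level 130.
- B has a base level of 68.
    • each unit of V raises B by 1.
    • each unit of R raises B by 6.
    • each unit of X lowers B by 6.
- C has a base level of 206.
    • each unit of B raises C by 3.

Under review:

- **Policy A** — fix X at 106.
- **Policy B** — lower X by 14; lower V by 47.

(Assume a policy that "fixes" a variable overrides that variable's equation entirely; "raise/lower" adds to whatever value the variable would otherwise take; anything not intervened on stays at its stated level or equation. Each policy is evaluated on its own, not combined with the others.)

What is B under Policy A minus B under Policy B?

Policy A (X := 106):
  V = 108
  R = 58
  X = 106
  B = 68 + 108 + 6·58 − 6·106 = -112
Policy B (X − 14, V − 47):
  V = 108 − 47 = 61
  R = 58
  X = 130 − 14 = 116
  B = 68 + 61 + 6·58 − 6·116 = -219
B: -112 − (-219) = 107

107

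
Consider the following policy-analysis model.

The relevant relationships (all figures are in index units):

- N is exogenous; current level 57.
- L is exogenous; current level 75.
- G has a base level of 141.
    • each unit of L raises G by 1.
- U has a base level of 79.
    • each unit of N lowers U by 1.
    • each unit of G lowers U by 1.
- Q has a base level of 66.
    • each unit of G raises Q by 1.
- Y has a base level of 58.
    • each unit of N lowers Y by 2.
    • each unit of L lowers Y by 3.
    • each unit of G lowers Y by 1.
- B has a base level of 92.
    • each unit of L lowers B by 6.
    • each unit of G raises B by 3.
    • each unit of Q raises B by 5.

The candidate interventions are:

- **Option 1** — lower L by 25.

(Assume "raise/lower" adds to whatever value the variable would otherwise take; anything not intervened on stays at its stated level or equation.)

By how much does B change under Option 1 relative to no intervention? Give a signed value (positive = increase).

Baseline:
  L = 75
  G = 141 + 75 = 216
  Q = 66 + 216 = 282
  B = 92 − 6·75 + 3·216 + 5·282 = 1700
Option 1 (L − 25):
  L = 75 − 25 = 50
  G = 141 + 50 = 191
  Q = 66 + 191 = 257
  B = 92 − 6·50 + 3·191 + 5·257 = 1650
Change in B: 1650 − 1700 = -50

-50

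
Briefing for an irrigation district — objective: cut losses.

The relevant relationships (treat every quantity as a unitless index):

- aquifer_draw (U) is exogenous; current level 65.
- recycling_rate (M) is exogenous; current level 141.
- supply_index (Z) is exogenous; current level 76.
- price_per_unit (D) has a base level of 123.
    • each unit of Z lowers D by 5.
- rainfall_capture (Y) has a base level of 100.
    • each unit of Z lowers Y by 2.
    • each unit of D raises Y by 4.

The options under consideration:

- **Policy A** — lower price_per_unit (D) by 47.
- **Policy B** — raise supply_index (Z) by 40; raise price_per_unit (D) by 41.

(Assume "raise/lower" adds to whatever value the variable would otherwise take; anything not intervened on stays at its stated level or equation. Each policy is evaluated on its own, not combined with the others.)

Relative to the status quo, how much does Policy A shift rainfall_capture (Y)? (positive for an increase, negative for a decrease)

Baseline:
  Z = 76
  D = 123 − 5·76 = -257
  Y = 100 − 2·76 + 4·(-257) = -1080
Policy A (D − 47):
  Z = 76
  D = 123 − 5·76 (−47 from intervention) = -304
  Y = 100 − 2·76 + 4·(-304) = -1268
Change in Y: -1268 − (-1080) = -188

-188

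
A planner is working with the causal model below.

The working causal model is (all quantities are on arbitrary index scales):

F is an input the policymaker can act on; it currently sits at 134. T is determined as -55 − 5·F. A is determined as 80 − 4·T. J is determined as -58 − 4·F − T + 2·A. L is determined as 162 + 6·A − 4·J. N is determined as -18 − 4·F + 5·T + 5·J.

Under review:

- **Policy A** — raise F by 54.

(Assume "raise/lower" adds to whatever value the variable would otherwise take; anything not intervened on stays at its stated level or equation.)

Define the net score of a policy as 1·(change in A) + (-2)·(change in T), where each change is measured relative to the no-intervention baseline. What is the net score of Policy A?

1620

Baseline:
  F = 134
  T = -55 − 5·134 = -725
  A = 80 − 4·(-725) = 2980
Policy A (F + 54):
  F = 134 + 54 = 188
  T = -55 − 5·188 = -995
  A = 80 − 4·(-995) = 4060
ΔA = 4060 − 2980 = 1080; ΔT = -995 − (-725) = -270
Score = 1·1080 + (-2)·(-270) = 1620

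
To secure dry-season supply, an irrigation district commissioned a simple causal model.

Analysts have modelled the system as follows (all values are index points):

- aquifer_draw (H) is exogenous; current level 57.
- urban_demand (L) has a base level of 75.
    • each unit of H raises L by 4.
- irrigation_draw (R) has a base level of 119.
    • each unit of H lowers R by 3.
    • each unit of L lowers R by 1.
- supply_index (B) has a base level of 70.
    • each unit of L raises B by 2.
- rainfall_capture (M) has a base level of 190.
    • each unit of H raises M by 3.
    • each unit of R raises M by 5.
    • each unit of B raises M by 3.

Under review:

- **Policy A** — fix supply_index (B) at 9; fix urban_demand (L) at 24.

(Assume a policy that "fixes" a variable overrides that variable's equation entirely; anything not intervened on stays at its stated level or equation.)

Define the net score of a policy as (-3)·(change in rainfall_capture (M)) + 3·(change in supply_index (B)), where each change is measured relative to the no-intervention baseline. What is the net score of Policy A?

Baseline:
  H = 57
  L = 75 + 4·57 = 303
  R = 119 − 3·57 − 303 = -355
  B = 70 + 2·303 = 676
  M = 190 + 3·57 + 5·(-355) + 3·676 = 614
Policy A (B := 9, L := 24):
  H = 57
  L = 24
  R = 119 − 3·57 − 24 = -76
  B = 9
  M = 190 + 3·57 + 5·(-76) + 3·9 = 8
ΔM = 8 − 614 = -606; ΔB = 9 − 676 = -667
Score = (-3)·(-606) + 3·(-667) = -183

-183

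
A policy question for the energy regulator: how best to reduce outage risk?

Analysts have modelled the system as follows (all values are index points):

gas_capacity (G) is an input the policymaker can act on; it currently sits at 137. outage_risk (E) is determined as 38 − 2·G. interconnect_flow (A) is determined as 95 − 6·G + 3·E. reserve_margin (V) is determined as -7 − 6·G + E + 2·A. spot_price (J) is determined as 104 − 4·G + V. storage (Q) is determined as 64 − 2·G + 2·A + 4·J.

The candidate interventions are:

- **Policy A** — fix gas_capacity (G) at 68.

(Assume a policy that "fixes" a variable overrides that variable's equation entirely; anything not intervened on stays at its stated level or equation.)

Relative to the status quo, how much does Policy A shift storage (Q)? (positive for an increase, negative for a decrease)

11730

Baseline:
  G = 137
  E = 38 − 2·137 = -236
  A = 95 − 6·137 + 3·(-236) = -1435
  V = -7 − 6·137 + (-236) + 2·(-1435) = -3935
  J = 104 − 4·137 + (-3935) = -4379
  Q = 64 − 2·137 + 2·(-1435) + 4·(-4379) = -20596
Policy A (G := 68):
  G = 68
  E = 38 − 2·68 = -98
  A = 95 − 6·68 + 3·(-98) = -607
  V = -7 − 6·68 + (-98) + 2·(-607) = -1727
  J = 104 − 4·68 + (-1727) = -1895
  Q = 64 − 2·68 + 2·(-607) + 4·(-1895) = -8866
Change in Q: -8866 − (-20596) = 11730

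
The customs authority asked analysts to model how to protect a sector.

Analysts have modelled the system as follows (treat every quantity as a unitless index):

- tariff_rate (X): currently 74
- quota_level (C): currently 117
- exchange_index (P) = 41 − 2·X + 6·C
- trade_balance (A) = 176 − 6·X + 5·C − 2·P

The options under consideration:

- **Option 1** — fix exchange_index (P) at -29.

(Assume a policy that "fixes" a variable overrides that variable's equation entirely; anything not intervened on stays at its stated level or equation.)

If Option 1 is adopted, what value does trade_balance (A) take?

375

Option 1 (P := -29):
  X = 74
  C = 117
  P = -29
  A = 176 − 6·74 + 5·117 − 2·(-29) = 375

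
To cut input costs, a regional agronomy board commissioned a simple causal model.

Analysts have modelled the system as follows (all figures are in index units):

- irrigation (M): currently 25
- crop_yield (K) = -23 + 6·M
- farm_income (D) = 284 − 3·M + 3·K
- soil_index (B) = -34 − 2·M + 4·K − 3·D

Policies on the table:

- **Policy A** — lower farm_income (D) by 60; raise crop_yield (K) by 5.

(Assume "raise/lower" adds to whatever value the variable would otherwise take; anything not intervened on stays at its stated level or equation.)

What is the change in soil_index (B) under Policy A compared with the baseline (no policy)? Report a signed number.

Baseline:
  M = 25
  K = -23 + 6·25 = 127
  D = 284 − 3·25 + 3·127 = 590
  B = -34 − 2·25 + 4·127 − 3·590 = -1346
Policy A (D − 60, K + 5):
  M = 25
  K = -23 + 6·25 (+5 from intervention) = 132
  D = 284 − 3·25 + 3·132 (−60 from intervention) = 545
  B = -34 − 2·25 + 4·132 − 3·545 = -1191
Change in B: -1191 − (-1346) = 155

155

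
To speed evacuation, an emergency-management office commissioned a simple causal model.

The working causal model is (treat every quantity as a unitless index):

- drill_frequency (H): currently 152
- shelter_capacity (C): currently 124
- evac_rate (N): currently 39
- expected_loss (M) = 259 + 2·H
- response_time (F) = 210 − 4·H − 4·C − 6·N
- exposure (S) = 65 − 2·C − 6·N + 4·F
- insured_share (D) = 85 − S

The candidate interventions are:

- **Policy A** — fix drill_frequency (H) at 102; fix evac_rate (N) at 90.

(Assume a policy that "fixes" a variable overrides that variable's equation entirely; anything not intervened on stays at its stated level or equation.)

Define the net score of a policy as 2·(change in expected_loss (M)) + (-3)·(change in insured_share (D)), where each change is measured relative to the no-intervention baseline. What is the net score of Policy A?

-2390

Baseline:
  H = 152
  C = 124
  N = 39
  M = 259 + 2·152 = 563
  F = 210 − 4·152 − 4·124 − 6·39 = -1128
  S = 65 − 2·124 − 6·39 + 4·(-1128) = -4929
  D = 85 − (-4929) = 5014
Policy A (H := 102, N := 90):
  H = 102
  C = 124
  N = 90
  M = 259 + 2·102 = 463
  F = 210 − 4·102 − 4·124 − 6·90 = -1234
  S = 65 − 2·124 − 6·90 + 4·(-1234) = -5659
  D = 85 − (-5659) = 5744
ΔM = 463 − 563 = -100; ΔD = 5744 − 5014 = 730
Score = 2·(-100) + (-3)·730 = -2390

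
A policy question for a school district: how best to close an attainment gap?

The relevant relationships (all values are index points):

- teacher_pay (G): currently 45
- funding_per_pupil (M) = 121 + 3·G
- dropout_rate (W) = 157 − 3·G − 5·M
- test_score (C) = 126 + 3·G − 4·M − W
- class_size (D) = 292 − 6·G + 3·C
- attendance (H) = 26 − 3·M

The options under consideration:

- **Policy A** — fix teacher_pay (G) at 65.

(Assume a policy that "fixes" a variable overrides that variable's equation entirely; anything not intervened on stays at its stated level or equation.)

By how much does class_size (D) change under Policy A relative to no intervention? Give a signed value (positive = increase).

420

Baseline:
  G = 45
  M = 121 + 3·45 = 256
  W = 157 − 3·45 − 5·256 = -1258
  C = 126 + 3·45 − 4·256 − (-1258) = 495
  D = 292 − 6·45 + 3·495 = 1507
Policy A (G := 65):
  G = 65
  M = 121 + 3·65 = 316
  W = 157 − 3·65 − 5·316 = -1618
  C = 126 + 3·65 − 4·316 − (-1618) = 675
  D = 292 − 6·65 + 3·675 = 1927
Change in D: 1927 − 1507 = 420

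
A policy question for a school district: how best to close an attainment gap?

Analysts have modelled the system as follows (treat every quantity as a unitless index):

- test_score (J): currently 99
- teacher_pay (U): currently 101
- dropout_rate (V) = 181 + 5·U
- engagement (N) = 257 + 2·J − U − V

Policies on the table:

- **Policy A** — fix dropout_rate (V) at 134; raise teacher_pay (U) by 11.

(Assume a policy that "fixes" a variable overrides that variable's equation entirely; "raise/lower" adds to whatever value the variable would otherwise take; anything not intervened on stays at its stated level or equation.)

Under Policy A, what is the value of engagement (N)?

Policy A (V := 134, U + 11):
  J = 99
  U = 101 + 11 = 112
  V = 134
  N = 257 + 2·99 − 112 − 134 = 209

209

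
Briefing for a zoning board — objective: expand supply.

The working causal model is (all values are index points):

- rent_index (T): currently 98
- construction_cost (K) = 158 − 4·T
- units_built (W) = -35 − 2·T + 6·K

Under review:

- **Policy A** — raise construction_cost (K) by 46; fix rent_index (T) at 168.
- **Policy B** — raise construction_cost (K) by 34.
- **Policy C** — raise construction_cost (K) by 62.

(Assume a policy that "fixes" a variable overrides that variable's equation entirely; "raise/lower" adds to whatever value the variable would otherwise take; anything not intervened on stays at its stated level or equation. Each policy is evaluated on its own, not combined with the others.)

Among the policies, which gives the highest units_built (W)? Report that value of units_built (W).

Policy A (K + 46, T := 168):
  T = 168
  K = 158 − 4·168 (+46 from intervention) = -468
  W = -35 − 2·168 + 6·(-468) = -3179
Policy B (K + 34):
  T = 98
  K = 158 − 4·98 (+34 from intervention) = -200
  W = -35 − 2·98 + 6·(-200) = -1431
Policy C (K + 62):
  T = 98
  K = 158 − 4·98 (+62 from intervention) = -172
  W = -35 − 2·98 + 6·(-172) = -1263
Comparing — Policy A: W=-3179, Policy B: W=-1431, Policy C: W=-1263. Highest is -1263 (Policy C).

-1263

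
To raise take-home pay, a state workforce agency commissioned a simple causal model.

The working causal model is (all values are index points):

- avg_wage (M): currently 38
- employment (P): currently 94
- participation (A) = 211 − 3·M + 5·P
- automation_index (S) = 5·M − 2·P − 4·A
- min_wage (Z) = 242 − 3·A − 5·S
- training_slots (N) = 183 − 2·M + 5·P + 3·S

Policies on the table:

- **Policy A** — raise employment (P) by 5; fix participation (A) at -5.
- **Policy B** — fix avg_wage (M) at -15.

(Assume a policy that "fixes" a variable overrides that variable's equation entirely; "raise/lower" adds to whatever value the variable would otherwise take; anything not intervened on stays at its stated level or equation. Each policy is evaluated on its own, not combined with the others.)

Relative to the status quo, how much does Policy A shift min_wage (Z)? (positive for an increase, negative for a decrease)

Baseline:
  M = 38
  P = 94
  A = 211 − 3·38 + 5·94 = 567
  S = 0 + 5·38 − 2·94 − 4·567 = -2266
  Z = 242 − 3·567 − 5·(-2266) = 9871
Policy A (P + 5, A := -5):
  M = 38
  P = 94 + 5 = 99
  A = -5
  S = 0 + 5·38 − 2·99 − 4·(-5) = 12
  Z = 242 − 3·(-5) − 5·12 = 197
Change in Z: 197 − 9871 = -9674

-9674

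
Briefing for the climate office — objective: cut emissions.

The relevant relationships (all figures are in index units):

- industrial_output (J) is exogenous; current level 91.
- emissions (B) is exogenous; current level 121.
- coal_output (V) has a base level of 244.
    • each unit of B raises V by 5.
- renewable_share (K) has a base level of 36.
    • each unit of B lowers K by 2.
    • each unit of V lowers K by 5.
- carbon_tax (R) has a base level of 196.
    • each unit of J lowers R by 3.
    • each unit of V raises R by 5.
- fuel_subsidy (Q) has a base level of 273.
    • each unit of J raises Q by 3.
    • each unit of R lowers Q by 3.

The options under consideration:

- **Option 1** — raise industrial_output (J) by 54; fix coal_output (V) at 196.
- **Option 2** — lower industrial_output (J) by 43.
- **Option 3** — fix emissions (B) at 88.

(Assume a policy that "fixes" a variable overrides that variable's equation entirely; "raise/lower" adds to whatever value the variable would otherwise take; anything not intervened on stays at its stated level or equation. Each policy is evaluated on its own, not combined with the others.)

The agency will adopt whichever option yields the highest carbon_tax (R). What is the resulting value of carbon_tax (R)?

Option 1 (J + 54, V := 196):
  J = 91 + 54 = 145
  B = 121
  V = 196
  R = 196 − 3·145 + 5·196 = 741
Option 2 (J − 43):
  J = 91 − 43 = 48
  B = 121
  V = 244 + 5·121 = 849
  R = 196 − 3·48 + 5·849 = 4297
Option 3 (B := 88):
  J = 91
  B = 88
  V = 244 + 5·88 = 684
  R = 196 − 3·91 + 5·684 = 3343
Comparing — Option 1: R=741, Option 2: R=4297, Option 3: R=3343. Highest is 4297 (Option 2).

4297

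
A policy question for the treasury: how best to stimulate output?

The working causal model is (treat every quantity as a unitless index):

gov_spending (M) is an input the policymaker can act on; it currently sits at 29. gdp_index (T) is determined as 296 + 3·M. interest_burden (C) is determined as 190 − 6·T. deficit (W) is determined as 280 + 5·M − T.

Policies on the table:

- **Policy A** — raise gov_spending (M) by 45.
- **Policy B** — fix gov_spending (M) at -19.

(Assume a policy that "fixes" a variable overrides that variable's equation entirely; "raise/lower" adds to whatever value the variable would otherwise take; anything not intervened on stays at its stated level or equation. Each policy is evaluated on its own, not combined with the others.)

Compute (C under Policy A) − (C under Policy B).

Policy A (M + 45):
  M = 29 + 45 = 74
  T = 296 + 3·74 = 518
  C = 190 − 6·518 = -2918
Policy B (M := -19):
  M = -19
  T = 296 + 3·(-19) = 239
  C = 190 − 6·239 = -1244
C: -2918 − (-1244) = -1674

-1674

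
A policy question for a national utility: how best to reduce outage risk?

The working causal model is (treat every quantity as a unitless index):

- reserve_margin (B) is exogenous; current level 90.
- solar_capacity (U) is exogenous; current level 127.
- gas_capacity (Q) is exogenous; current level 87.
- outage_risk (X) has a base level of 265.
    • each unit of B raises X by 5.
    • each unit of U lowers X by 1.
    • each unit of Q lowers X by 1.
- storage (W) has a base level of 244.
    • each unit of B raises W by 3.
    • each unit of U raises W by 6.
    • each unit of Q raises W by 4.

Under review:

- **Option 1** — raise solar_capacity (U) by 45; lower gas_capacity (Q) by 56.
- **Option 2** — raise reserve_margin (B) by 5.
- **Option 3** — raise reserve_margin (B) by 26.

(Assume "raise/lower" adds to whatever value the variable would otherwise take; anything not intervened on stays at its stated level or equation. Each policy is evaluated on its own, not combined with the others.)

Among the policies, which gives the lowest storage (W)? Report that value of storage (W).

Option 1 (U + 45, Q − 56):
  B = 90
  U = 127 + 45 = 172
  Q = 87 − 56 = 31
  W = 244 + 3·90 + 6·172 + 4·31 = 1670
Option 2 (B + 5):
  B = 90 + 5 = 95
  U = 127
  Q = 87
  W = 244 + 3·95 + 6·127 + 4·87 = 1639
Option 3 (B + 26):
  B = 90 + 26 = 116
  U = 127
  Q = 87
  W = 244 + 3·116 + 6·127 + 4·87 = 1702
Comparing — Option 1: W=1670, Option 2: W=1639, Option 3: W=1702. Lowest is 1639 (Option 2).

1639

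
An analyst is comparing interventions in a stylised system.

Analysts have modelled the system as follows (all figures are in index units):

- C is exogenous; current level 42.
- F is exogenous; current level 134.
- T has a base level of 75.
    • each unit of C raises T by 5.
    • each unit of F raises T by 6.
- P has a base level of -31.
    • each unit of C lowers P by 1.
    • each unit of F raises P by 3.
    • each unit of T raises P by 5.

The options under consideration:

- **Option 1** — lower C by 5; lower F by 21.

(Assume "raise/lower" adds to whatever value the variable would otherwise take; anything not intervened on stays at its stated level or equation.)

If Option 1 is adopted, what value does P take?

4961

Option 1 (C − 5, F − 21):
  C = 42 − 5 = 37
  F = 134 − 21 = 113
  T = 75 + 5·37 + 6·113 = 938
  P = -31 − 37 + 3·113 + 5·938 = 4961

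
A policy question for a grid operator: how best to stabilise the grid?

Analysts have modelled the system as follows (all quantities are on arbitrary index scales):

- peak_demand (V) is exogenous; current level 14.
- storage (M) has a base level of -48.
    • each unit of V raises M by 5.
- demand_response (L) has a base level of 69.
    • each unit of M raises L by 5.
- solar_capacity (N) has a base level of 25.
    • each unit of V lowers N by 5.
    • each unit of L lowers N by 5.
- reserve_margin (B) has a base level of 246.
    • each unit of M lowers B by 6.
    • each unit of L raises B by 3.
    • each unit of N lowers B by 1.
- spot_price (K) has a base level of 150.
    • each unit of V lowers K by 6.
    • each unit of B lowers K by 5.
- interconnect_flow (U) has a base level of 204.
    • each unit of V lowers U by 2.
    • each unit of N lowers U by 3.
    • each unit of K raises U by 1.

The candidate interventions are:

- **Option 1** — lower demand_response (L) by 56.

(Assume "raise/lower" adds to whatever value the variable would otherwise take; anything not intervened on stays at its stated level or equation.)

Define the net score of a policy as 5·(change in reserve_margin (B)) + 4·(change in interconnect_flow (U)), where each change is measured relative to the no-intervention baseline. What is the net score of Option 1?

3360

Baseline:
  V = 14
  M = -48 + 5·14 = 22
  L = 69 + 5·22 = 179
  N = 25 − 5·14 − 5·179 = -940
  B = 246 − 6·22 + 3·179 − (-940) = 1591
  K = 150 − 6·14 − 5·1591 = -7889
  U = 204 − 2·14 − 3·(-940) + (-7889) = -4893
Option 1 (L − 56):
  V = 14
  M = -48 + 5·14 = 22
  L = 69 + 5·22 (−56 from intervention) = 123
  N = 25 − 5·14 − 5·123 = -660
  B = 246 − 6·22 + 3·123 − (-660) = 1143
  K = 150 − 6·14 − 5·1143 = -5649
  U = 204 − 2·14 − 3·(-660) + (-5649) = -3493
ΔB = 1143 − 1591 = -448; ΔU = -3493 − (-4893) = 1400
Score = 5·(-448) + 4·1400 = 3360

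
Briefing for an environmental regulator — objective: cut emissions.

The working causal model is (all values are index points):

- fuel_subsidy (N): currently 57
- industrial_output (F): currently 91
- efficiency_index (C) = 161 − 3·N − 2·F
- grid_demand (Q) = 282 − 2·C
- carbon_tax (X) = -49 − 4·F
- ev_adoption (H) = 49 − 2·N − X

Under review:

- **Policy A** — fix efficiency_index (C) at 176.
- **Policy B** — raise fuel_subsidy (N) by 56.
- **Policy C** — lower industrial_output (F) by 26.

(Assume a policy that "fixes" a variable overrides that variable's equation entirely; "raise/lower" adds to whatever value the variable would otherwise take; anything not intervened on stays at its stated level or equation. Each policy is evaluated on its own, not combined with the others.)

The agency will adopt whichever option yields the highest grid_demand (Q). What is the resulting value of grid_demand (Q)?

1002

Policy A (C := 176):
  N = 57
  F = 91
  C = 176
  Q = 282 − 2·176 = -70
Policy B (N + 56):
  N = 57 + 56 = 113
  F = 91
  C = 161 − 3·113 − 2·91 = -360
  Q = 282 − 2·(-360) = 1002
Policy C (F − 26):
  N = 57
  F = 91 − 26 = 65
  C = 161 − 3·57 − 2·65 = -140
  Q = 282 − 2·(-140) = 562
Comparing — Policy A: Q=-70, Policy B: Q=1002, Policy C: Q=562. Highest is 1002 (Policy B).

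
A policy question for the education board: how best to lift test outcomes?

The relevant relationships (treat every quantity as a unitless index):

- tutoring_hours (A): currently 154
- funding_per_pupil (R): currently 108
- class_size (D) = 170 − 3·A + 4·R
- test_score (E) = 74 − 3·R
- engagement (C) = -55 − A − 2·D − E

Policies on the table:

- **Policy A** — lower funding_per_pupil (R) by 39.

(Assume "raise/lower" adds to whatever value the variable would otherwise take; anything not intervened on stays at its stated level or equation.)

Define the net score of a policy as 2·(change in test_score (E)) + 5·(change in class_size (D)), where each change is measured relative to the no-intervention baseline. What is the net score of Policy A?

Baseline:
  A = 154
  R = 108
  D = 170 − 3·154 + 4·108 = 140
  E = 74 − 3·108 = -250
Policy A (R − 39):
  A = 154
  R = 108 − 39 = 69
  D = 170 − 3·154 + 4·69 = -16
  E = 74 − 3·69 = -133
ΔE = -133 − (-250) = 117; ΔD = -16 − 140 = -156
Score = 2·117 + 5·(-156) = -546

-546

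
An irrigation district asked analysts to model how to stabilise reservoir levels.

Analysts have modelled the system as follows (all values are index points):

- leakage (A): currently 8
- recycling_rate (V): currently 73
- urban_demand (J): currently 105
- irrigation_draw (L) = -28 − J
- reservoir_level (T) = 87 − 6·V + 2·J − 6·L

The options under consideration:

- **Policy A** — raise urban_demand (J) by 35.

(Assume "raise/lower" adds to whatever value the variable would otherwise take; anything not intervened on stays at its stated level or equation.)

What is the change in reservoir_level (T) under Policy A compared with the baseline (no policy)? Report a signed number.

280

Baseline:
  V = 73
  J = 105
  L = -28 − 105 = -133
  T = 87 − 6·73 + 2·105 − 6·(-133) = 657
Policy A (J + 35):
  V = 73
  J = 105 + 35 = 140
  L = -28 − 140 = -168
  T = 87 − 6·73 + 2·140 − 6·(-168) = 937
Change in T: 937 − 657 = 280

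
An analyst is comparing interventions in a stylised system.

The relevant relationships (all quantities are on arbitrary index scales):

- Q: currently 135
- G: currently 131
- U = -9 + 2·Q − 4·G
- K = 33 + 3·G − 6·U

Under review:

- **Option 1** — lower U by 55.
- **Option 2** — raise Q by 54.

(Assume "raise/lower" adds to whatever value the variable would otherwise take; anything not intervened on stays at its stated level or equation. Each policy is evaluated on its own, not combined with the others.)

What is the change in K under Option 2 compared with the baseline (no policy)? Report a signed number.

Baseline:
  Q = 135
  G = 131
  U = -9 + 2·135 − 4·131 = -263
  K = 33 + 3·131 − 6·(-263) = 2004
Option 2 (Q + 54):
  Q = 135 + 54 = 189
  G = 131
  U = -9 + 2·189 − 4·131 = -155
  K = 33 + 3·131 − 6·(-155) = 1356
Change in K: 1356 − 2004 = -648

-648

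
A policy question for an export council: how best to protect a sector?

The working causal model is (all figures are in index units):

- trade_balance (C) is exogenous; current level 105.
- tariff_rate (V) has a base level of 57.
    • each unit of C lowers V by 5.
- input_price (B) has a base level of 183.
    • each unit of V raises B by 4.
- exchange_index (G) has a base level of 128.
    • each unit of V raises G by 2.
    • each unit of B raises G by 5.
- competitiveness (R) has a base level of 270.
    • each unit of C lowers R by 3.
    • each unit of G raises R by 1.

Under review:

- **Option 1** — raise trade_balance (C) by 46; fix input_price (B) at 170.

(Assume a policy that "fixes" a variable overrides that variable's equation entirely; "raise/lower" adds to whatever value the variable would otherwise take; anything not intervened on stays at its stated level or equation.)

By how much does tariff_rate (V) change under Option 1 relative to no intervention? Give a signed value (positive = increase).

-230

Baseline:
  C = 105
  V = 57 − 5·105 = -468
Option 1 (C + 46, B := 170):
  C = 105 + 46 = 151
  V = 57 − 5·151 = -698
Change in V: -698 − (-468) = -230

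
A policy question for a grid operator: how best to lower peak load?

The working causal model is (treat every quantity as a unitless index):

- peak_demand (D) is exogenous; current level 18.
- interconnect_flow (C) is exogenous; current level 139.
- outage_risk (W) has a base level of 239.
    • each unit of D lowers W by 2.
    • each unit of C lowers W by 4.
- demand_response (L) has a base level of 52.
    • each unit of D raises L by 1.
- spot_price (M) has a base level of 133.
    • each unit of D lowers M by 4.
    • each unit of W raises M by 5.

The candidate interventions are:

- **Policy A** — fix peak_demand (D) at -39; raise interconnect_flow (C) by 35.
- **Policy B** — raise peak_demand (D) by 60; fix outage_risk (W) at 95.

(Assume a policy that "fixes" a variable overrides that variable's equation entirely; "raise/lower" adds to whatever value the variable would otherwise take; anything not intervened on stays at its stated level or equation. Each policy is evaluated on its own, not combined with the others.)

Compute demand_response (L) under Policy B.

Policy B (D + 60, W := 95):
  D = 18 + 60 = 78
  L = 52 + 78 = 130

130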